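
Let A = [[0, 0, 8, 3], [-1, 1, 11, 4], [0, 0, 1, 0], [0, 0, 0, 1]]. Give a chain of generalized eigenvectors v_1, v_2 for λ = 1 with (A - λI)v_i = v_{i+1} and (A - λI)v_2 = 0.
We seek v_1 ∈ ker((A - I)^2) \ ker(A - I), then set v_{i+1} = (A - I) v_i.

One such chain is v_1 = [[2, 2, 1, -2]]^T, v_2 = [[0, 1, 0, 0]]^T. Check: (A - I) v_2 = [[0, 0, 0, 0]]^T = 0.

v_1 = [[2, 2, 1, -2]]^T, v_2 = [[0, 1, 0, 0]]^T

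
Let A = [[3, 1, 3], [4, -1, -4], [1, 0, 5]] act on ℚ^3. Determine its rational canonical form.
R = [[0, 0, -36], [1, 0, 0], [0, 1, 7]]

The invariant factors of A (the non-unit diagonal entries of the Smith normal form of xI - A over ℚ[x]) are (x - 6)(x - 3)(x + 2), each dividing the next. The characteristic polynomial is their product, (x - 6)(x - 3)(x + 2).

The rational canonical form is the block-diagonal matrix of companion matrices C(f_i):
R = [[0, 0, -36], [1, 0, 0], [0, 1, 7]].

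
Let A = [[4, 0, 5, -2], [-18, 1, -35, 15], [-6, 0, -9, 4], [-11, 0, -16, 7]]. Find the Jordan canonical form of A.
The characteristic polynomial is det(xI - A) = x(x - 1)^3, so the eigenvalues are 0 (algebraic multiplicity 1), 1 (algebraic multiplicity 3).

For λ = 0: algebraic multiplicity 1 gives one 1×1 block.

For λ = 1: rank(A - I) = 3, rank((A - I)^2) = 2, rank((A - I)^3) = 1. The eigenspace has dimension 4 - 3 = 1, so there is 1 Jordan block; the rank sequence gives block sizes [3].

Assembling the blocks gives the Jordan form J above.

J = [[0, 0, 0, 0], [0, 1, 1, 0], [0, 0, 1, 1], [0, 0, 0, 1]]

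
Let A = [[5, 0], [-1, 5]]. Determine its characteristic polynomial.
xI - A = [[x - 5, 0], [1, x - 5]].

Expanding det(xI - A) along the first row:
det(xI - A) = + (x - 5)·det([[x - 5]]) - (0)·det([[1]]).

Evaluating gives χ_A(x) = x^2 - 10x + 25 = (x - 5)^2.

χ_A(x) = (x - 5)^2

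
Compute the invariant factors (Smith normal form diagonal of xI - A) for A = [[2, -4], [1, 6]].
(x - 4)^2

The Jordan structure of A has elementary divisors (x - 4)^2. Arranging the block sizes at each eigenvalue in decreasing order and taking row products gives the invariant factors.

Invariant factors (smallest first, each dividing the next): (x - 4)^2.

Check: the last factor (x - 4)^2 is the minimal polynomial, and the product (x - 4)^2 is the characteristic polynomial.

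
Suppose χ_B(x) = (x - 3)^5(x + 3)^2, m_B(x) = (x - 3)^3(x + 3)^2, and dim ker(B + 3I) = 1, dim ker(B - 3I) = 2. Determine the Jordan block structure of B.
Jordan blocks: (-3, 2), (3, 3), (3, 2)

λ = -3: algebraic multiplicity 2 (exponent in χ_B), largest block size 2 (exponent in m_B), 1 block (geometric multiplicity). This forces block sizes [2].
λ = 3: algebraic multiplicity 5 (exponent in χ_B), largest block size 3 (exponent in m_B), 2 blocks (geometric multiplicity). These force block sizes [3, 2].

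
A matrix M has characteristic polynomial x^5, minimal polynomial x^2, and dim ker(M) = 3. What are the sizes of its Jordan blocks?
λ = 0: algebraic multiplicity 5 (exponent in χ_M), largest block size 2 (exponent in m_M), 3 blocks (geometric multiplicity). These force block sizes [2, 2, 1].

Jordan blocks: (0, 2), (0, 2), (0, 1)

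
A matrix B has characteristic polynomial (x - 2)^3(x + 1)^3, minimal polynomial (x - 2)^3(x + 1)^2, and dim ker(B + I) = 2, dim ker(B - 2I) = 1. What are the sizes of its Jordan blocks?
Jordan blocks: (-1, 2), (-1, 1), (2, 3)

λ = -1: algebraic multiplicity 3 (exponent in χ_B), largest block size 2 (exponent in m_B), 2 blocks (geometric multiplicity). These force block sizes [2, 1].
λ = 2: algebraic multiplicity 3 (exponent in χ_B), largest block size 3 (exponent in m_B), 1 block (geometric multiplicity). This forces block sizes [3].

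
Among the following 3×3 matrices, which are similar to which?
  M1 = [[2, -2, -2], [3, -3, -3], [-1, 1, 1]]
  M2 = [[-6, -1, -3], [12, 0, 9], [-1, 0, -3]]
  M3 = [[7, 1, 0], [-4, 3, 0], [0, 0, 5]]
3 classes: {M1}, {M2}, {M3}

Characteristic polynomials: χ_{M1} = x^3, χ_{M2} = (x + 3)^3, χ_{M3} = (x - 5)^3.

{M1}: invariant factors x, x^2.

{M2}: invariant factors (x + 3)^3.

{M3}: invariant factors x - 5, (x - 5)^2.

Matrices are similar if and only if their invariant-factor lists agree; the partition into similarity classes is {M1}, {M2}, {M3}.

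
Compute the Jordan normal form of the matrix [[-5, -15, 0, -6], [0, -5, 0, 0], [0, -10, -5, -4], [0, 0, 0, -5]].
J = [[-5, 1, 0, 0], [0, -5, 0, 0], [0, 0, -5, 0], [0, 0, 0, -5]]

The characteristic polynomial is det(xI - A) = (x + 5)^4, so the eigenvalues are -5 (algebraic multiplicity 4).

For λ = -5: rank(A + 5I) = 1, rank((A + 5I)^2) = 0. The eigenspace has dimension 4 - 1 = 3, so there are 3 Jordan blocks; the rank sequence gives block sizes [2, 1, 1].

Assembling the blocks gives the Jordan form J above.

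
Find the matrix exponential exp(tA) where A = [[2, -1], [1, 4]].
A has Jordan form J = [[3, 1], [0, 3]] with A = PJP^{-1}, so e^{tA} = P e^{tJ} P^{-1}.

For a Jordan block J_k(λ), e^{tJ_k(λ)} = e^{λt} · (I + tN + t^2 N^2/2! + ... + t^{k-1} N^{k-1}/(k-1)!) where N is the nilpotent superdiagonal part.

Assembling the blocks and conjugating back gives the entries of e^{tA} as shown above.

e^{tA} = [[(1 - t)*e^{3*t}, -t*e^{3*t}], [t*e^{3*t}, (t + 1)*e^{3*t}]]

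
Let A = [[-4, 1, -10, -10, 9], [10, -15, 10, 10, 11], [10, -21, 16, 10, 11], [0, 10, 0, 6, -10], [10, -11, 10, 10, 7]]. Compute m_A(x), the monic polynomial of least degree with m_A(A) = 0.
m_A(x) = (x - 6)(x + 4)^2

The characteristic polynomial factors as (x - 6)^3(x + 4)^2. The minimal polynomial is ∏(x - λ)^{k_λ} where k_λ is the size of the largest Jordan block at λ.

For λ = -4: rank(A + 4I) = 4, and the largest Jordan block has size 2 (the smallest k with rank((A + 4I)^k) = rank((A + 4I)^(k+1))).
For λ = 6: rank(A - 6I) = 2, and the largest Jordan block has size 1 (the smallest k with rank((A - 6I)^k) = rank((A - 6I)^(k+1))).

So m_A(x) = (x - 6)(x + 4)^2.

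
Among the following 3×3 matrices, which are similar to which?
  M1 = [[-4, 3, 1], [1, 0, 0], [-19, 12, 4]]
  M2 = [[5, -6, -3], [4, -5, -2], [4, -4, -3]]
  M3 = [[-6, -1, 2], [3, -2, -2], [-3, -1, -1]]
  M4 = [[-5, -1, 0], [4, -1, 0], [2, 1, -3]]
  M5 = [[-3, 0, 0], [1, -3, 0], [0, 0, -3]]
Characteristic polynomials: χ_{M1} = x^3, χ_{M2} = (x + 1)^3, χ_{M3} = (x + 3)^3, χ_{M4} = (x + 3)^3, χ_{M5} = (x + 3)^3.

{M1}: invariant factors x^3.

{M2}: invariant factors x + 1, (x + 1)^2.

{M3, M4, M5}: invariant factors x + 3, (x + 3)^2.

Matrices are similar if and only if their invariant-factor lists agree; the partition into similarity classes is {M1}, {M2}, {M3, M4, M5}.

3 classes: {M1}, {M2}, {M3, M4, M5}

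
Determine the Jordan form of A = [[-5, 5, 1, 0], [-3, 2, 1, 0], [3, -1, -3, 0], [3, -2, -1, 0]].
The characteristic polynomial is det(xI - A) = x(x + 2)^3, so the eigenvalues are -2 (algebraic multiplicity 3), 0 (algebraic multiplicity 1).

For λ = -2: rank(A + 2I) = 3, rank((A + 2I)^2) = 2, rank((A + 2I)^3) = 1. The eigenspace has dimension 4 - 3 = 1, so there is 1 Jordan block; the rank sequence gives block sizes [3].

For λ = 0: algebraic multiplicity 1 gives one 1×1 block.

Assembling the blocks gives the Jordan form J above.

J = [[-2, 1, 0, 0], [0, -2, 1, 0], [0, 0, -2, 0], [0, 0, 0, 0]]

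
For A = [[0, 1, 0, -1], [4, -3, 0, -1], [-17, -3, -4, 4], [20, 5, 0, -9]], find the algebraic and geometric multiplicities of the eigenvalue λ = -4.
algebraic multiplicity 4, geometric multiplicity 2

The characteristic polynomial is (x + 4)^4, so the factor x + 4 appears with exponent 4: the algebraic multiplicity is 4.

rank(A + 4I) = 2, so the eigenspace has dimension 4 - 2 = 2: the geometric multiplicity is 2.

Since 2 < 4, A is not diagonalizable.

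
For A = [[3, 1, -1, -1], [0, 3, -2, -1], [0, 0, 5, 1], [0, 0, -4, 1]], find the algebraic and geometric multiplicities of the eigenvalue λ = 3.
algebraic multiplicity 4, geometric multiplicity 2

The characteristic polynomial is (x - 3)^4, so the factor x - 3 appears with exponent 4: the algebraic multiplicity is 4.

rank(A - 3I) = 2, so the eigenspace has dimension 4 - 2 = 2: the geometric multiplicity is 2.

Since 2 < 4, A is not diagonalizable.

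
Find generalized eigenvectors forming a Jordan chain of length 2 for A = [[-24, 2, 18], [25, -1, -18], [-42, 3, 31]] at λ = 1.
We seek v_1 ∈ ker((A - I)^2) \ ker(A - I), then set v_{i+1} = (A - I) v_i.

One such chain is v_1 = [[0, 1, 0]]^T, v_2 = [[2, -2, 3]]^T. Check: (A - I) v_2 = [[0, 0, 0]]^T = 0.

v_1 = [[0, 1, 0]]^T, v_2 = [[2, -2, 3]]^T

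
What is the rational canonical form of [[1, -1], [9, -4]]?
R = [[0, -5], [1, -3]]

The invariant factors of A (the non-unit diagonal entries of the Smith normal form of xI - A over ℚ[x]) are x^2 + 3x + 5, each dividing the next. The characteristic polynomial is their product, x^2 + 3x + 5.

The rational canonical form is the block-diagonal matrix of companion matrices C(f_i):
R = [[0, -5], [1, -3]].

Note the characteristic polynomial does not split into linear factors over ℚ, so A has no Jordan form over ℚ; the rational canonical form exists over any field.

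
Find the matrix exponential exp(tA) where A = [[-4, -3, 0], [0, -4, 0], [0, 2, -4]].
A has Jordan form J = [[-4, 1, 0], [0, -4, 0], [0, 0, -4]] with A = PJP^{-1}, so e^{tA} = P e^{tJ} P^{-1}.

For a Jordan block J_k(λ), e^{tJ_k(λ)} = e^{λt} · (I + tN + t^2 N^2/2! + ... + t^{k-1} N^{k-1}/(k-1)!) where N is the nilpotent superdiagonal part.

Assembling the blocks and conjugating back gives the entries of e^{tA} as shown above.

e^{tA} = [[e^{-4*t}, -3*t*e^{-4*t}, 0], [0, e^{-4*t}, 0], [0, 2*t*e^{-4*t}, e^{-4*t}]]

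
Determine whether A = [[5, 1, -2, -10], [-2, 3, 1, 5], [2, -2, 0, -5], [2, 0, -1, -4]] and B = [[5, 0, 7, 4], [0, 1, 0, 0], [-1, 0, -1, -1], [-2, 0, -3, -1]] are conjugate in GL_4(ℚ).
Two matrices over a field are similar if and only if they have the same invariant factors.

Both A and B have characteristic polynomial (x - 1)^4 and minimal polynomial (x - 1)^3. Computing further, both have invariant factors x - 1, (x - 1)^3. Hence A and B are similar.

Yes.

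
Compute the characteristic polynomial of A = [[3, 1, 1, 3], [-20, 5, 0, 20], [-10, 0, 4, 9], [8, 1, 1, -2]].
χ_A(x) = (x - 5)^3(x + 5)

xI - A = [[x - 3, -1, -1, -3], [20, x - 5, 0, -20], [10, 0, x - 4, -9], [-8, -1, -1, x + 2]].

Expanding det(xI - A) along the first row:
det(xI - A) = + (x - 3)·det([[x - 5, 0, -20], [0, x - 4, -9], [-1, -1, x + 2]]) - (-1)·det([[20, 0, -20], [10, x - 4, -9], [-8, -1, x + 2]]) + (-1)·det([[20, x - 5, -20], [10, 0, -9], [-8, -1, x + 2]]) - (-3)·det([[20, x - 5, 0], [10, 0, x - 4], [-8, -1, -1]]).

Evaluating gives χ_A(x) = x^4 - 10x^3 + 250x - 625 = (x - 5)^3(x + 5).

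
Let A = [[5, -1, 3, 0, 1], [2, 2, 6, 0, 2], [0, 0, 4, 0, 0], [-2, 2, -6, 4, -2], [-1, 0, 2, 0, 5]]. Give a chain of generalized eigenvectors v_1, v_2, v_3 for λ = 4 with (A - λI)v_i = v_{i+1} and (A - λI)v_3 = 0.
We seek v_1 ∈ ker((A - 4I)^3) \ ker((A - 4I)^2), then set v_{i+1} = (A - 4I) v_i.

One such chain is v_1 = [[0, 2, 1, 0, -1]]^T, v_2 = [[0, 0, 0, 0, 1]]^T, v_3 = [[1, 2, 0, -2, 1]]^T. Check: (A - 4I) v_3 = [[0, 0, 0, 0, 0]]^T = 0.

v_1 = [[0, 2, 1, 0, -1]]^T, v_2 = [[0, 0, 0, 0, 1]]^T, v_3 = [[1, 2, 0, -2, 1]]^T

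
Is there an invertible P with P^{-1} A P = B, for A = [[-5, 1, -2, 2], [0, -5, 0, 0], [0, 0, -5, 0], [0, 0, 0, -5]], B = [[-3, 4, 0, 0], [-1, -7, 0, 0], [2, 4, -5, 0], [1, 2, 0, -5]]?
Yes.

Two matrices over a field are similar if and only if they have the same invariant factors.

Both A and B have characteristic polynomial (x + 5)^4 and minimal polynomial (x + 5)^2. Computing further, both have invariant factors x + 5, x + 5, (x + 5)^2. Hence A and B are similar.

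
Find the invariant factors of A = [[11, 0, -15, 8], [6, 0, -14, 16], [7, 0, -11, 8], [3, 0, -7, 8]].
x, x(x - 4)^2

The Jordan structure of A has elementary divisors x, x, (x - 4)^2. Arranging the block sizes at each eigenvalue in decreasing order and taking row products gives the invariant factors.

Invariant factors (smallest first, each dividing the next): x, x(x - 4)^2.

Check: the last factor x(x - 4)^2 is the minimal polynomial, and the product x^2(x - 4)^2 is the characteristic polynomial.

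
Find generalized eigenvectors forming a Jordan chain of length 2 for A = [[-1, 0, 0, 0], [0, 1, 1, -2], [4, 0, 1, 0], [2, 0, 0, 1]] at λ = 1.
v_1 = [[0, 0, 5, 2]]^T, v_2 = [[0, 1, 0, 0]]^T

We seek v_1 ∈ ker((A - I)^2) \ ker(A - I), then set v_{i+1} = (A - I) v_i.

One such chain is v_1 = [[0, 0, 5, 2]]^T, v_2 = [[0, 1, 0, 0]]^T. Check: (A - I) v_2 = [[0, 0, 0, 0]]^T = 0.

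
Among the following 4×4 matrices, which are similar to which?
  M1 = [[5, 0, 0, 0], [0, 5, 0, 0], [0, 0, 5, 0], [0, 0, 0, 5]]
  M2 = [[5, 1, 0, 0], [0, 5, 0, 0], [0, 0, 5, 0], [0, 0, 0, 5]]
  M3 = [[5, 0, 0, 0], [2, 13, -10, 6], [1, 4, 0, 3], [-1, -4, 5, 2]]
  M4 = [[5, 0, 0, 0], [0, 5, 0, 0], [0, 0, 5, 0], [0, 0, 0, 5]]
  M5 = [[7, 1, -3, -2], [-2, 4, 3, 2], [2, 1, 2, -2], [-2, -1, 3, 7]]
2 classes: {M1, M4}, {M2, M3, M5}

Characteristic polynomials: χ_{M1} = (x - 5)^4, χ_{M2} = (x - 5)^4, χ_{M3} = (x - 5)^4, χ_{M4} = (x - 5)^4, χ_{M5} = (x - 5)^4.

{M1, M4}: invariant factors x - 5, x - 5, x - 5, x - 5.

{M2, M3, M5}: invariant factors x - 5, x - 5, (x - 5)^2.

Matrices are similar if and only if their invariant-factor lists agree; the partition into similarity classes is {M1, M4}, {M2, M3, M5}.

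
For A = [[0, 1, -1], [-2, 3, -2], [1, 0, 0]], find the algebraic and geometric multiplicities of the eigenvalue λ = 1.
The characteristic polynomial is (x - 1)^3, so the factor x - 1 appears with exponent 3: the algebraic multiplicity is 3.

rank(A - I) = 2, so the eigenspace has dimension 3 - 2 = 1: the geometric multiplicity is 1.

Since 1 < 3, A is not diagonalizable.

algebraic multiplicity 3, geometric multiplicity 1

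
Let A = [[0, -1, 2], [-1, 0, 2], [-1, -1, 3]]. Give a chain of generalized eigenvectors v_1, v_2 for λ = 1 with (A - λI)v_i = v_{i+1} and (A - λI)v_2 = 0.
We seek v_1 ∈ ker((A - I)^2) \ ker(A - I), then set v_{i+1} = (A - I) v_i.

One such chain is v_1 = [[0, 1, 0]]^T, v_2 = [[-1, -1, -1]]^T. Check: (A - I) v_2 = [[0, 0, 0]]^T = 0.

v_1 = [[0, 1, 0]]^T, v_2 = [[-1, -1, -1]]^T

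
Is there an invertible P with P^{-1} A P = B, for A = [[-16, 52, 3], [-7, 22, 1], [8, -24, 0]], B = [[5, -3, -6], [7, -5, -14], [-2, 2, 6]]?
Both have characteristic polynomial (x - 2)^3, but the minimal polynomial of A is (x - 2)^3 while the minimal polynomial of B is (x - 2)^2. The minimal polynomial is a similarity invariant, so A and B are not similar.

No.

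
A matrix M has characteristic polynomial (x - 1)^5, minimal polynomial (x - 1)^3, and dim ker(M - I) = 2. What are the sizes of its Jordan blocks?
Jordan blocks: (1, 3), (1, 2)

λ = 1: algebraic multiplicity 5 (exponent in χ_M), largest block size 3 (exponent in m_M), 2 blocks (geometric multiplicity). These force block sizes [3, 2].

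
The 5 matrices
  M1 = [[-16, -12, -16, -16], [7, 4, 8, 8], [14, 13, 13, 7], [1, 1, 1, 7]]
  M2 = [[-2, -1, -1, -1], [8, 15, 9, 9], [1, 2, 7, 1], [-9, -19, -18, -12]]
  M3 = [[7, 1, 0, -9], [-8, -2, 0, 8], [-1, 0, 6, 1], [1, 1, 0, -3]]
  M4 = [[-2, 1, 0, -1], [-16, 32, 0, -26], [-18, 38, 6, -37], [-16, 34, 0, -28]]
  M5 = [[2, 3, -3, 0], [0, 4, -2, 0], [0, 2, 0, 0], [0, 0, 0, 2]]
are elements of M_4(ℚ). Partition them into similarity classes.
Characteristic polynomials: χ_{M1} = (x - 6)^2(x + 2)^2, χ_{M2} = (x - 6)^2(x + 2)^2, χ_{M3} = (x - 6)^2(x + 2)^2, χ_{M4} = (x - 6)^2(x + 2)^2, χ_{M5} = (x - 2)^4.

{M1, M2, M3, M4}: invariant factors (x - 6)^2(x + 2)^2.

{M5}: invariant factors x - 2, x - 2, (x - 2)^2.

Matrices are similar if and only if their invariant-factor lists agree; the partition into similarity classes is {M1, M2, M3, M4}, {M5}.

2 classes: {M1, M2, M3, M4}, {M5}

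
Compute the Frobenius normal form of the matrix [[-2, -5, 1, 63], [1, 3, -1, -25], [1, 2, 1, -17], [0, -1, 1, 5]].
The invariant factors of A (the non-unit diagonal entries of the Smith normal form of xI - A over ℚ[x]) are (x - 6)(x - 1)(x^2 - 3), each dividing the next. The characteristic polynomial is their product, (x - 6)(x - 1)(x^2 - 3).

The rational canonical form is the block-diagonal matrix of companion matrices C(f_i):
R = [[0, 0, 0, 18], [1, 0, 0, -21], [0, 1, 0, -3], [0, 0, 1, 7]].

Note the characteristic polynomial does not split into linear factors over ℚ, so A has no Jordan form over ℚ; the rational canonical form exists over any field.

R = [[0, 0, 0, 18], [1, 0, 0, -21], [0, 1, 0, -3], [0, 0, 1, 7]]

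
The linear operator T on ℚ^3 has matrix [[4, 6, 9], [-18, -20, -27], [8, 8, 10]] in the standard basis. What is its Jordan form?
J = [[-2, 1, 0], [0, -2, 0], [0, 0, -2]]

The characteristic polynomial is det(xI - A) = (x + 2)^3, so the eigenvalues are -2 (algebraic multiplicity 3).

For λ = -2: rank(A + 2I) = 1, rank((A + 2I)^2) = 0. The eigenspace has dimension 3 - 1 = 2, so there are 2 Jordan blocks; the rank sequence gives block sizes [2, 1].

Assembling the blocks gives the Jordan form J above.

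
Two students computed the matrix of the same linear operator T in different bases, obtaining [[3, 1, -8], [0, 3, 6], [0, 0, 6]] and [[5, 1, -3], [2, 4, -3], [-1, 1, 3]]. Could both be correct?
Two matrices over a field are similar if and only if they have the same invariant factors.

Both A and B have characteristic polynomial (x - 6)(x - 3)^2 and minimal polynomial (x - 6)(x - 3)^2. Computing further, both have invariant factors (x - 6)(x - 3)^2. Hence A and B are similar.

Yes.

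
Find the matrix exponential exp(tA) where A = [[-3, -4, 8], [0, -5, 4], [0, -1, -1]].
e^{tA} = [[e^{-3*t}, -4*t*e^{-3*t}, 8*t*e^{-3*t}], [0, (1 - 2*t)*e^{-3*t}, 4*t*e^{-3*t}], [0, -t*e^{-3*t}, (2*t + 1)*e^{-3*t}]]

A has Jordan form J = [[-3, 1, 0], [0, -3, 0], [0, 0, -3]] with A = PJP^{-1}, so e^{tA} = P e^{tJ} P^{-1}.

For a Jordan block J_k(λ), e^{tJ_k(λ)} = e^{λt} · (I + tN + t^2 N^2/2! + ... + t^{k-1} N^{k-1}/(k-1)!) where N is the nilpotent superdiagonal part.

Assembling the blocks and conjugating back gives the entries of e^{tA} as shown above.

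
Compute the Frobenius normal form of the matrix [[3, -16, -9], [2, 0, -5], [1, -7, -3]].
The invariant factors of A (the non-unit diagonal entries of the Smith normal form of xI - A over ℚ[x]) are x^3 - 3x - 5, each dividing the next. The characteristic polynomial is their product, x^3 - 3x - 5.

The rational canonical form is the block-diagonal matrix of companion matrices C(f_i):
R = [[0, 0, 5], [1, 0, 3], [0, 1, 0]].

Note the characteristic polynomial does not split into linear factors over ℚ, so A has no Jordan form over ℚ; the rational canonical form exists over any field.

R = [[0, 0, 5], [1, 0, 3], [0, 1, 0]]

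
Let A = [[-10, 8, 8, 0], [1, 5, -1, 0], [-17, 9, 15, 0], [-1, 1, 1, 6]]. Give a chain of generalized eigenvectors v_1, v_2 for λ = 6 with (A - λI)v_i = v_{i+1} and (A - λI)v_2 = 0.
v_1 = [[-1, 0, -2, 0]]^T, v_2 = [[0, 1, -1, -1]]^T

We seek v_1 ∈ ker((A - 6I)^2) \ ker(A - 6I), then set v_{i+1} = (A - 6I) v_i.

One such chain is v_1 = [[-1, 0, -2, 0]]^T, v_2 = [[0, 1, -1, -1]]^T. Check: (A - 6I) v_2 = [[0, 0, 0, 0]]^T = 0.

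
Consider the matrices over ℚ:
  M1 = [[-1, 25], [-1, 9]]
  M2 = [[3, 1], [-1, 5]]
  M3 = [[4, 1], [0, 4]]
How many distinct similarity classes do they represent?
Characteristic polynomials: χ_{M1} = (x - 4)^2, χ_{M2} = (x - 4)^2, χ_{M3} = (x - 4)^2.

{M1, M2, M3}: invariant factors (x - 4)^2.

Matrices are similar if and only if their invariant-factor lists agree; the partition into similarity classes is {M1, M2, M3}.

1 class: {M1, M2, M3}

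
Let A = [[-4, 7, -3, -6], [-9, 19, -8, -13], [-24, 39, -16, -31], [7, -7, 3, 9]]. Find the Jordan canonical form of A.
The characteristic polynomial is det(xI - A) = (x - 3)^2(x - 1)^2, so the eigenvalues are 1 (algebraic multiplicity 2), 3 (algebraic multiplicity 2).

For λ = 1: rank(A - I) = 3, rank((A - I)^2) = 2. The eigenspace has dimension 4 - 3 = 1, so there is 1 Jordan block; the rank sequence gives block sizes [2].

For λ = 3: rank(A - 3I) = 3, rank((A - 3I)^2) = 2. The eigenspace has dimension 4 - 3 = 1, so there is 1 Jordan block; the rank sequence gives block sizes [2].

Assembling the blocks gives the Jordan form J above.

J = [[1, 1, 0, 0], [0, 1, 0, 0], [0, 0, 3, 1], [0, 0, 0, 3]]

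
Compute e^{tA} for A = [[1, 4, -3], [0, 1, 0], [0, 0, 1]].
A has Jordan form J = [[1, 1, 0], [0, 1, 0], [0, 0, 1]] with A = PJP^{-1}, so e^{tA} = P e^{tJ} P^{-1}.

For a Jordan block J_k(λ), e^{tJ_k(λ)} = e^{λt} · (I + tN + t^2 N^2/2! + ... + t^{k-1} N^{k-1}/(k-1)!) where N is the nilpotent superdiagonal part.

Assembling the blocks and conjugating back gives the entries of e^{tA} as shown above.

e^{tA} = [[e^{t}, 4*t*e^{t}, -3*t*e^{t}], [0, e^{t}, 0], [0, 0, e^{t}]]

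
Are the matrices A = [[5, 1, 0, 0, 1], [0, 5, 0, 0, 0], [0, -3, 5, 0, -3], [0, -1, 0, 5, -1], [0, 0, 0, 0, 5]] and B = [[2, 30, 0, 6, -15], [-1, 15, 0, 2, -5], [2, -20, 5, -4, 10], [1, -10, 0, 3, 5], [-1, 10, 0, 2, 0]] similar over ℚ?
Two matrices over a field are similar if and only if they have the same invariant factors.

Both A and B have characteristic polynomial (x - 5)^5 and minimal polynomial (x - 5)^2. Computing further, both have invariant factors x - 5, x - 5, x - 5, (x - 5)^2. Hence A and B are similar.

Yes.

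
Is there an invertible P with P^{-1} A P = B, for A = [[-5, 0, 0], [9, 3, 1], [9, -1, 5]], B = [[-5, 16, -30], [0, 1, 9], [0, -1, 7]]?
Two matrices over a field are similar if and only if they have the same invariant factors.

Both A and B have characteristic polynomial (x - 4)^2(x + 5) and minimal polynomial (x - 4)^2(x + 5). Computing further, both have invariant factors (x - 4)^2(x + 5). Hence A and B are similar.

Yes.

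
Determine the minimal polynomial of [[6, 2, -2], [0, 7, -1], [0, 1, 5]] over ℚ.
m_A(x) = (x - 6)^2

The characteristic polynomial factors as (x - 6)^3. The minimal polynomial is ∏(x - λ)^{k_λ} where k_λ is the size of the largest Jordan block at λ.

For λ = 6: rank(A - 6I) = 1, and the largest Jordan block has size 2 (the smallest k with rank((A - 6I)^k) = rank((A - 6I)^(k+1))).

So m_A(x) = (x - 6)^2.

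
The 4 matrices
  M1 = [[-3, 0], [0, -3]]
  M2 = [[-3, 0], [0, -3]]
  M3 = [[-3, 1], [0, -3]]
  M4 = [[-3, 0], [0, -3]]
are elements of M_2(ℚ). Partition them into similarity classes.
Characteristic polynomials: χ_{M1} = (x + 3)^2, χ_{M2} = (x + 3)^2, χ_{M3} = (x + 3)^2, χ_{M4} = (x + 3)^2.

{M1, M2, M4}: invariant factors x + 3, x + 3.

{M3}: invariant factors (x + 3)^2.

Matrices are similar if and only if their invariant-factor lists agree; the partition into similarity classes is {M1, M2, M4}, {M3}.

2 classes: {M1, M2, M4}, {M3}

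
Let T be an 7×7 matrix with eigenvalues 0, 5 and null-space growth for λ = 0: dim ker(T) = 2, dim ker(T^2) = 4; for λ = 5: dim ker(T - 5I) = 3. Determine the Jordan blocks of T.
Jordan blocks: (0, 2), (0, 2), (5, 1), (5, 1), (5, 1)

λ = 0: successive nullity increments [2, 2] count blocks of size ≥ k; block sizes are [2, 2].
λ = 5: successive nullity increments [3] count blocks of size ≥ k; block sizes are [1, 1, 1].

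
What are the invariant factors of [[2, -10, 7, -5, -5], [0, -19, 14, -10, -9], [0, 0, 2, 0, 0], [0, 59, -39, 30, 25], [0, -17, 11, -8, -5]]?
(x - 2)^2, (x - 2)^3

The Jordan structure of A has elementary divisors (x - 2)^3, (x - 2)^2. Arranging the block sizes at each eigenvalue in decreasing order and taking row products gives the invariant factors.

Invariant factors (smallest first, each dividing the next): (x - 2)^2, (x - 2)^3.

Check: the last factor (x - 2)^3 is the minimal polynomial, and the product (x - 2)^5 is the characteristic polynomial.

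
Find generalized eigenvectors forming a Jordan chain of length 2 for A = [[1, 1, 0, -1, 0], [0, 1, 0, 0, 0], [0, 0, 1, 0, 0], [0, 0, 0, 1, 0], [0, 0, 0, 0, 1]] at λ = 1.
We seek v_1 ∈ ker((A - I)^2) \ ker(A - I), then set v_{i+1} = (A - I) v_i.

One such chain is v_1 = [[-2, -1, -4, -2, -1]]^T, v_2 = [[1, 0, 0, 0, 0]]^T. Check: (A - I) v_2 = [[0, 0, 0, 0, 0]]^T = 0.

v_1 = [[-2, -1, -4, -2, -1]]^T, v_2 = [[1, 0, 0, 0, 0]]^T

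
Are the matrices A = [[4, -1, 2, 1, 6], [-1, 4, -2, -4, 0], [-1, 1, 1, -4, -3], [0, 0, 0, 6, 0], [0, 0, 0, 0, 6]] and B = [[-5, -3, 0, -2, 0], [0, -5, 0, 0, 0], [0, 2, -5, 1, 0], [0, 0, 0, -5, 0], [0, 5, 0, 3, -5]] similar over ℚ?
No.

trace(A) = 21 but trace(B) = -25. The trace is a similarity invariant, so A and B are not similar.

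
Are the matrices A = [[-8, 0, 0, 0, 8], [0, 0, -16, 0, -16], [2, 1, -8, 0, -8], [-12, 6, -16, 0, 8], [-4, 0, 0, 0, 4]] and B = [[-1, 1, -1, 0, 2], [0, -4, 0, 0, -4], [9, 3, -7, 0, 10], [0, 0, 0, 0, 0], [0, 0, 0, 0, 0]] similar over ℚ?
Yes.

Two matrices over a field are similar if and only if they have the same invariant factors.

Both A and B have characteristic polynomial x^2(x + 4)^3 and minimal polynomial x(x + 4)^2. Computing further, both have invariant factors x(x + 4), x(x + 4)^2. Hence A and B are similar.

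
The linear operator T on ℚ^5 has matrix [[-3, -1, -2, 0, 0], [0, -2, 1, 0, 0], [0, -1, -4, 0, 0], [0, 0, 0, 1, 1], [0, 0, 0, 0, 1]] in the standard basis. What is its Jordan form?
The characteristic polynomial is det(xI - A) = (x - 1)^2(x + 3)^3, so the eigenvalues are -3 (algebraic multiplicity 3), 1 (algebraic multiplicity 2).

For λ = -3: rank(A + 3I) = 4, rank((A + 3I)^2) = 3, rank((A + 3I)^3) = 2. The eigenspace has dimension 5 - 4 = 1, so there is 1 Jordan block; the rank sequence gives block sizes [3].

For λ = 1: rank(A - I) = 4, rank((A - I)^2) = 3. The eigenspace has dimension 5 - 4 = 1, so there is 1 Jordan block; the rank sequence gives block sizes [2].

Assembling the blocks gives the Jordan form J above.

J = [[-3, 1, 0, 0, 0], [0, -3, 1, 0, 0], [0, 0, -3, 0, 0], [0, 0, 0, 1, 1], [0, 0, 0, 0, 1]]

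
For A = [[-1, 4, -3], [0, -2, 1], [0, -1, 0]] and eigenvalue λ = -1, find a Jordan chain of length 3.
We seek v_1 ∈ ker((A + I)^3) \ ker((A + I)^2), then set v_{i+1} = (A + I) v_i.

One such chain is v_1 = [[-2, 2, 3]]^T, v_2 = [[-1, 1, 1]]^T, v_3 = [[1, 0, 0]]^T. Check: (A + I) v_3 = [[0, 0, 0]]^T = 0.

v_1 = [[-2, 2, 3]]^T, v_2 = [[-1, 1, 1]]^T, v_3 = [[1, 0, 0]]^T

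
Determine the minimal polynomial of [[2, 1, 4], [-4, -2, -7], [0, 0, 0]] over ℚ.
The characteristic polynomial factors as x^3. The minimal polynomial is ∏(x - λ)^{k_λ} where k_λ is the size of the largest Jordan block at λ.

For λ = 0: rank(A) = 2, and the largest Jordan block has size 3 (the smallest k with rank(A^k) = rank(A^(k+1))).

So m_A(x) = x^3.

m_A(x) = x^3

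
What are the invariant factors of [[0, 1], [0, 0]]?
The Jordan structure of A has elementary divisors x^2. Arranging the block sizes at each eigenvalue in decreasing order and taking row products gives the invariant factors.

Invariant factors (smallest first, each dividing the next): x^2.

Check: the last factor x^2 is the minimal polynomial, and the product x^2 is the characteristic polynomial.

x^2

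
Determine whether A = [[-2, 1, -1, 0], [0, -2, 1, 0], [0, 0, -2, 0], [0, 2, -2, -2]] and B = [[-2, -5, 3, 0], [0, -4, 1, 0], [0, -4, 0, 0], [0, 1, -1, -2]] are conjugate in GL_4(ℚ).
Yes.

Two matrices over a field are similar if and only if they have the same invariant factors.

Both A and B have characteristic polynomial (x + 2)^4 and minimal polynomial (x + 2)^3. Computing further, both have invariant factors x + 2, (x + 2)^3. Hence A and B are similar.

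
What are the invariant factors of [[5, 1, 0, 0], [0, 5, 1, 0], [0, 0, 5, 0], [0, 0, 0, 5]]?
x - 5, (x - 5)^3

The Jordan structure of A has elementary divisors (x - 5)^3, (x - 5). Arranging the block sizes at each eigenvalue in decreasing order and taking row products gives the invariant factors.

Invariant factors (smallest first, each dividing the next): x - 5, (x - 5)^3.

Check: the last factor (x - 5)^3 is the minimal polynomial, and the product (x - 5)^4 is the characteristic polynomial.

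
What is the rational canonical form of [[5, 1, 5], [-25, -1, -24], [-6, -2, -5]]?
The invariant factors of A (the non-unit diagonal entries of the Smith normal form of xI - A over ℚ[x]) are (x + 4)(x^2 - 3x - 6), each dividing the next. The characteristic polynomial is their product, (x + 4)(x^2 - 3x - 6).

The rational canonical form is the block-diagonal matrix of companion matrices C(f_i):
R = [[0, 0, 24], [1, 0, 18], [0, 1, -1]].

Note the characteristic polynomial does not split into linear factors over ℚ, so A has no Jordan form over ℚ; the rational canonical form exists over any field.

R = [[0, 0, 24], [1, 0, 18], [0, 1, -1]]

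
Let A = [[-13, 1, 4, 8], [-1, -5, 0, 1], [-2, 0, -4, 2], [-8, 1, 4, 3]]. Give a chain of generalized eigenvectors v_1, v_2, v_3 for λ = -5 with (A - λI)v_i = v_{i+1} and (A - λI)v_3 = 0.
v_1 = [[-8, 0, -2, -7]]^T, v_2 = [[0, 1, 0, 0]]^T, v_3 = [[1, 0, 0, 1]]^T

We seek v_1 ∈ ker((A + 5I)^3) \ ker((A + 5I)^2), then set v_{i+1} = (A + 5I) v_i.

One such chain is v_1 = [[-8, 0, -2, -7]]^T, v_2 = [[0, 1, 0, 0]]^T, v_3 = [[1, 0, 0, 1]]^T. Check: (A + 5I) v_3 = [[0, 0, 0, 0]]^T = 0.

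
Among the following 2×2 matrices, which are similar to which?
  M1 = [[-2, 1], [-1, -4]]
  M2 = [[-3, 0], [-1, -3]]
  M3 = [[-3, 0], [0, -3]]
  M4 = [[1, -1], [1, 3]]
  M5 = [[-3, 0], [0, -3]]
3 classes: {M1, M2}, {M3, M5}, {M4}

Characteristic polynomials: χ_{M1} = (x + 3)^2, χ_{M2} = (x + 3)^2, χ_{M3} = (x + 3)^2, χ_{M4} = (x - 2)^2, χ_{M5} = (x + 3)^2.

{M1, M2}: invariant factors (x + 3)^2.

{M3, M5}: invariant factors x + 3, x + 3.

{M4}: invariant factors (x - 2)^2.

Matrices are similar if and only if their invariant-factor lists agree; the partition into similarity classes is {M1, M2}, {M3, M5}, {M4}.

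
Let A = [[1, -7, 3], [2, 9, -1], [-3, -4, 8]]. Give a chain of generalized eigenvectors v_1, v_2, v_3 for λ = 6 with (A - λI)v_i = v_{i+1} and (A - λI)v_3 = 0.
v_1 = [[3, -1, 3]]^T, v_2 = [[1, 0, 1]]^T, v_3 = [[-2, 1, -1]]^T

We seek v_1 ∈ ker((A - 6I)^3) \ ker((A - 6I)^2), then set v_{i+1} = (A - 6I) v_i.

One such chain is v_1 = [[3, -1, 3]]^T, v_2 = [[1, 0, 1]]^T, v_3 = [[-2, 1, -1]]^T. Check: (A - 6I) v_3 = [[0, 0, 0]]^T = 0.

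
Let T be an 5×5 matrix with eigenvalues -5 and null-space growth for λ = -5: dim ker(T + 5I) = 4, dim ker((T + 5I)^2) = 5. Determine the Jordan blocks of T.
Jordan blocks: (-5, 2), (-5, 1), (-5, 1), (-5, 1)

λ = -5: successive nullity increments [4, 1] count blocks of size ≥ k; block sizes are [2, 1, 1, 1].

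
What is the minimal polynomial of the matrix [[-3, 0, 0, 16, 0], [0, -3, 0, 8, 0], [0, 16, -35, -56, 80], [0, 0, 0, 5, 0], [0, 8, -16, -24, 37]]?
The characteristic polynomial factors as (x - 5)^2(x + 3)^3. The minimal polynomial is ∏(x - λ)^{k_λ} where k_λ is the size of the largest Jordan block at λ.

For λ = -3: rank(A + 3I) = 2, and the largest Jordan block has size 1 (the smallest k with rank((A + 3I)^k) = rank((A + 3I)^(k+1))).
For λ = 5: rank(A - 5I) = 3, and the largest Jordan block has size 1 (the smallest k with rank((A - 5I)^k) = rank((A - 5I)^(k+1))).

So m_A(x) = (x - 5)(x + 3).

m_A(x) = (x - 5)(x + 3)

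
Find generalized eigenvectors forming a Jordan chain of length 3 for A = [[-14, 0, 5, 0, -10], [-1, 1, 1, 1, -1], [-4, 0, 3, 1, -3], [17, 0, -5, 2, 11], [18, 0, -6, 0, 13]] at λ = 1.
v_1 = [[2, 0, -2, 1, -4]]^T, v_2 = [[0, 1, 1, 1, 0]]^T, v_3 = [[5, 2, 3, -4, -6]]^T

We seek v_1 ∈ ker((A - I)^3) \ ker((A - I)^2), then set v_{i+1} = (A - I) v_i.

One such chain is v_1 = [[2, 0, -2, 1, -4]]^T, v_2 = [[0, 1, 1, 1, 0]]^T, v_3 = [[5, 2, 3, -4, -6]]^T. Check: (A - I) v_3 = [[0, 0, 0, 0, 0]]^T = 0.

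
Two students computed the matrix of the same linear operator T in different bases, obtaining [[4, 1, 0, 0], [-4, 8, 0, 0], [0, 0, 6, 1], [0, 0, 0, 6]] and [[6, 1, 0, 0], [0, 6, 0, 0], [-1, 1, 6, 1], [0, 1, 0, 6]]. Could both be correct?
Two matrices over a field are similar if and only if they have the same invariant factors.

Both A and B have characteristic polynomial (x - 6)^4 and minimal polynomial (x - 6)^2. Computing further, both have invariant factors (x - 6)^2, (x - 6)^2. Hence A and B are similar.

Yes.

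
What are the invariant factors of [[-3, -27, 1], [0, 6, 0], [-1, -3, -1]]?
(x - 6)(x + 2)^2

The Jordan structure of A has elementary divisors (x + 2)^2, (x - 6). Arranging the block sizes at each eigenvalue in decreasing order and taking row products gives the invariant factors.

Invariant factors (smallest first, each dividing the next): (x - 6)(x + 2)^2.

Check: the last factor (x - 6)(x + 2)^2 is the minimal polynomial, and the product (x - 6)(x + 2)^2 is the characteristic polynomial.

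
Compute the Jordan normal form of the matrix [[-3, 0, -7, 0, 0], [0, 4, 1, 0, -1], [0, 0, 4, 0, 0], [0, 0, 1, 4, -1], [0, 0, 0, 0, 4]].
The characteristic polynomial is det(xI - A) = (x - 4)^4(x + 3), so the eigenvalues are -3 (algebraic multiplicity 1), 4 (algebraic multiplicity 4).

For λ = -3: algebraic multiplicity 1 gives one 1×1 block.

For λ = 4: rank(A - 4I) = 2, rank((A - 4I)^2) = 1. The eigenspace has dimension 5 - 2 = 3, so there are 3 Jordan blocks; the rank sequence gives block sizes [2, 1, 1].

Assembling the blocks gives the Jordan form J above.

J = [[-3, 0, 0, 0, 0], [0, 4, 1, 0, 0], [0, 0, 4, 0, 0], [0, 0, 0, 4, 0], [0, 0, 0, 0, 4]]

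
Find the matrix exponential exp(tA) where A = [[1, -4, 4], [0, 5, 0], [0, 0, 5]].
e^{tA} = [[e^{t}, -e^{5*t} + e^{t}, e^{5*t} - e^{t}], [0, e^{5*t}, 0], [0, 0, e^{5*t}]]

A has Jordan form J = [[1, 0, 0], [0, 5, 0], [0, 0, 5]] with A = PJP^{-1}, so e^{tA} = P e^{tJ} P^{-1}.

For a Jordan block J_k(λ), e^{tJ_k(λ)} = e^{λt} · (I + tN + t^2 N^2/2! + ... + t^{k-1} N^{k-1}/(k-1)!) where N is the nilpotent superdiagonal part.

Assembling the blocks and conjugating back gives the entries of e^{tA} as shown above.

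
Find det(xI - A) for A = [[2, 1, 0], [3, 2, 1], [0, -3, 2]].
χ_A(x) = (x - 2)^3

xI - A = [[x - 2, -1, 0], [-3, x - 2, -1], [0, 3, x - 2]].

Expanding det(xI - A) along the first row:
det(xI - A) = + (x - 2)·det([[x - 2, -1], [3, x - 2]]) - (-1)·det([[-3, -1], [0, x - 2]]) + (0)·det([[-3, x - 2], [0, 3]]).

Evaluating gives χ_A(x) = x^3 - 6x^2 + 12x - 8 = (x - 2)^3.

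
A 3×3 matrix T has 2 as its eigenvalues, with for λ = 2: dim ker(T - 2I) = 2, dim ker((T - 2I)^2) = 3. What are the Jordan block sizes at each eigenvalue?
Jordan blocks: (2, 2), (2, 1)

λ = 2: successive nullity increments [2, 1] count blocks of size ≥ k; block sizes are [2, 1].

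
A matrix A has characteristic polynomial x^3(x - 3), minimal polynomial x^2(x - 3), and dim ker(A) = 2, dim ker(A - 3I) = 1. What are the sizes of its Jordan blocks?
λ = 0: algebraic multiplicity 3 (exponent in χ_A), largest block size 2 (exponent in m_A), 2 blocks (geometric multiplicity). These force block sizes [2, 1].
λ = 3: algebraic multiplicity 1 (exponent in χ_A), largest block size 1 (exponent in m_A), 1 block (geometric multiplicity). This forces block sizes [1].

Jordan blocks: (0, 2), (0, 1), (3, 1)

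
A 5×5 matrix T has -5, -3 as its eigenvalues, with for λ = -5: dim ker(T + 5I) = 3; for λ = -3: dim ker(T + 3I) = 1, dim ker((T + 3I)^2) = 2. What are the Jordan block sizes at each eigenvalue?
Jordan blocks: (-5, 1), (-5, 1), (-5, 1), (-3, 2)

λ = -5: successive nullity increments [3] count blocks of size ≥ k; block sizes are [1, 1, 1].
λ = -3: successive nullity increments [1, 1] count blocks of size ≥ k; block sizes are [2].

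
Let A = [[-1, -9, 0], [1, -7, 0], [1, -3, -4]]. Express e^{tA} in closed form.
A has Jordan form J = [[-4, 1, 0], [0, -4, 0], [0, 0, -4]] with A = PJP^{-1}, so e^{tA} = P e^{tJ} P^{-1}.

For a Jordan block J_k(λ), e^{tJ_k(λ)} = e^{λt} · (I + tN + t^2 N^2/2! + ... + t^{k-1} N^{k-1}/(k-1)!) where N is the nilpotent superdiagonal part.

Assembling the blocks and conjugating back gives the entries of e^{tA} as shown above.

e^{tA} = [[(3*t + 1)*e^{-4*t}, -9*t*e^{-4*t}, 0], [t*e^{-4*t}, (1 - 3*t)*e^{-4*t}, 0], [t*e^{-4*t}, -3*t*e^{-4*t}, e^{-4*t}]]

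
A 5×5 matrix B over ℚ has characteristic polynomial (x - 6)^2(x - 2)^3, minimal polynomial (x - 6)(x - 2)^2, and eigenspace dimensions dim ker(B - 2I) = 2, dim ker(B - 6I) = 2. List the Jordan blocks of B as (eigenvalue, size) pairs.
λ = 2: algebraic multiplicity 3 (exponent in χ_B), largest block size 2 (exponent in m_B), 2 blocks (geometric multiplicity). These force block sizes [2, 1].
λ = 6: algebraic multiplicity 2 (exponent in χ_B), largest block size 1 (exponent in m_B), 2 blocks (geometric multiplicity). These force block sizes [1, 1].

Jordan blocks: (2, 2), (2, 1), (6, 1), (6, 1)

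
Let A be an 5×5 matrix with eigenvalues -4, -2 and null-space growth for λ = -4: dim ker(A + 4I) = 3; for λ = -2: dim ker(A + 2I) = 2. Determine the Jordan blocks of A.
Jordan blocks: (-4, 1), (-4, 1), (-4, 1), (-2, 1), (-2, 1)

λ = -4: successive nullity increments [3] count blocks of size ≥ k; block sizes are [1, 1, 1].
λ = -2: successive nullity increments [2] count blocks of size ≥ k; block sizes are [1, 1].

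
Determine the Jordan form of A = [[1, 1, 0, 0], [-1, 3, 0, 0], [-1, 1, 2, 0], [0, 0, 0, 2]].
The characteristic polynomial is det(xI - A) = (x - 2)^4, so the eigenvalues are 2 (algebraic multiplicity 4).

For λ = 2: rank(A - 2I) = 1, rank((A - 2I)^2) = 0. The eigenspace has dimension 4 - 1 = 3, so there are 3 Jordan blocks; the rank sequence gives block sizes [2, 1, 1].

Assembling the blocks gives the Jordan form J above.

J = [[2, 1, 0, 0], [0, 2, 0, 0], [0, 0, 2, 0], [0, 0, 0, 2]]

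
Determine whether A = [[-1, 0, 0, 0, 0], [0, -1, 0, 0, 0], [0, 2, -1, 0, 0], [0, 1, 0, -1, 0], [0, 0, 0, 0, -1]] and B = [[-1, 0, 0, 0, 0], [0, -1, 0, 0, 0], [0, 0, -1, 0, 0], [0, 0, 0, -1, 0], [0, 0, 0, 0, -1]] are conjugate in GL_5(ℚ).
No.

Both have characteristic polynomial (x + 1)^5, but the minimal polynomial of A is (x + 1)^2 while the minimal polynomial of B is x + 1. The minimal polynomial is a similarity invariant, so A and B are not similar.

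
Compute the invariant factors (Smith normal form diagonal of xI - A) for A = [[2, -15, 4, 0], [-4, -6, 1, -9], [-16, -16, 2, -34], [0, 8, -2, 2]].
The Jordan structure of A has elementary divisors x^3, x. Arranging the block sizes at each eigenvalue in decreasing order and taking row products gives the invariant factors.

Invariant factors (smallest first, each dividing the next): x, x^3.

Check: the last factor x^3 is the minimal polynomial, and the product x^4 is the characteristic polynomial.

x, x^3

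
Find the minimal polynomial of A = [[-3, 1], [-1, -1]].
The characteristic polynomial factors as (x + 2)^2. The minimal polynomial is ∏(x - λ)^{k_λ} where k_λ is the size of the largest Jordan block at λ.

For λ = -2: rank(A + 2I) = 1, and the largest Jordan block has size 2 (the smallest k with rank((A + 2I)^k) = rank((A + 2I)^(k+1))).

So m_A(x) = (x + 2)^2.

m_A(x) = (x + 2)^2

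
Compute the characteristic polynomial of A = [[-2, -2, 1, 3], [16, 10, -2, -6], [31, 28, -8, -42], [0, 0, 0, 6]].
χ_A(x) = (x - 6)^2(x + 3)^2

xI - A = [[x + 2, 2, -1, -3], [-16, x - 10, 2, 6], [-31, -28, x + 8, 42], [0, 0, 0, x - 6]].

Expanding det(xI - A) along the first row:
det(xI - A) = + (x + 2)·det([[x - 10, 2, 6], [-28, x + 8, 42], [0, 0, x - 6]]) - (2)·det([[-16, 2, 6], [-31, x + 8, 42], [0, 0, x - 6]]) + (-1)·det([[-16, x - 10, 6], [-31, -28, 42], [0, 0, x - 6]]) - (-3)·det([[-16, x - 10, 2], [-31, -28, x + 8], [0, 0, 0]]).

Evaluating gives χ_A(x) = x^4 - 6x^3 - 27x^2 + 108x + 324 = (x - 6)^2(x + 3)^2.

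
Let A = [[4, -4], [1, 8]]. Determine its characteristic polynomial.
xI - A = [[x - 4, 4], [-1, x - 8]].

Expanding det(xI - A) along the first row:
det(xI - A) = + (x - 4)·det([[x - 8]]) - (4)·det([[-1]]).

Evaluating gives χ_A(x) = x^2 - 12x + 36 = (x - 6)^2.

χ_A(x) = (x - 6)^2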